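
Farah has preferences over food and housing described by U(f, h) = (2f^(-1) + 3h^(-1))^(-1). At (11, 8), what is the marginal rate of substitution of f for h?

MRS = 128/363

For CES with ρ = -1, MRS = (2/3)·(h/f)^2.
At (11, 8): MRS = 128/363.
The indifference curve has slope −128/363 at this bundle.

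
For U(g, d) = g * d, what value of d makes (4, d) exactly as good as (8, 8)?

d = 16

U(8, 8) = 64.
Set U(4, d) = 64 and solve.
With g = 4: d = 64/4 = 16.
Check: U(4, 16) = 64.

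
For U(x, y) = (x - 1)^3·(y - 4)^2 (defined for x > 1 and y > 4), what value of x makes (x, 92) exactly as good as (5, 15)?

U(5, 15) = 7744.
Set U(x, 92) = 7744 and solve.
With y = 92: (92 − 4)^2 = 7744, so (x − 1)^3 = 7744/7744 = 1.
Taking the cube root (with x > 1): x − 1 = 1, so x = 2.
Check: U(2, 92) = 7744.

x = 2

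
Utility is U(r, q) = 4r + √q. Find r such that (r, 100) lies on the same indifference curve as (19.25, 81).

r = 19

U(19.25, 81) = 86.
Set U(r, 100) = 86 and solve.
With q = 100: √100 = 10, so 4r = 86 − 10 = 76 and r = 19.
Check: U(19, 100) = 86.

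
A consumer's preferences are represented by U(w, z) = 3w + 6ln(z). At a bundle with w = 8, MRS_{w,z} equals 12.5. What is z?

MU_w = 3, MU_z = 6/z.
MRS = 3 ÷ (6/z).
MRS depends only on z: 0.5·z = 12.5 ⇒ z = 12.5/0.5 = 25.

z = 25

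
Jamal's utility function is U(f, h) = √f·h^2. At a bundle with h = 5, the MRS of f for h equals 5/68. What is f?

f = 17

MU_f = 0.5·f^(-0.5)·h^2 and MU_h = 2·√f·h.
MRS = MU_f/MU_h = (0.25)·h/f.
Substitute h = 5: MRS = 1.25/f. Setting 1.25/f = 5/68 gives f = 1.25/(5/68) = 17.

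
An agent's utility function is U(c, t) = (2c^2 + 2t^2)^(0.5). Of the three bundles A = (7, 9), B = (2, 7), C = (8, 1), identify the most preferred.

Evaluate utility at each bundle:
U(A) = 16.125.
U(B) = 10.296.
U(C) = 11.402.
Highest utility is A, so A ≻ C ≻ B.

Bundle A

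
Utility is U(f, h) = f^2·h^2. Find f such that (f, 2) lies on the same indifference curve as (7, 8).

f = 28

U(7, 8) = 3136.
Set U(f, 2) = 3136 and solve.
With h = 2: 2^2 = 4, so f^2 = 3136/4 = 784; taking the square root, f = 28.
Check: U(28, 2) = 3136.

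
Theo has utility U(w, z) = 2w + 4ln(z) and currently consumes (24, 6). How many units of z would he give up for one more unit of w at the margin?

MRS = 3

MU_w = 2, MU_z = 4/z.
MRS = 2 ÷ (4/z).
At (24, 6): MRS = 3.
The indifference curve has slope −3 at this bundle.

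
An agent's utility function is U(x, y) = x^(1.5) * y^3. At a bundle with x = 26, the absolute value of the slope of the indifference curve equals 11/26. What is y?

y = 22

MU_x = 1.5·√x·y^3 and MU_y = 3·x^(1.5)·y^2.
MRS = MU_x/MU_y = (0.5)·y/x.
Substitute x = 26: MRS = y/52. Setting y/52 = 11/26 gives y = (11/26)·52 = 22.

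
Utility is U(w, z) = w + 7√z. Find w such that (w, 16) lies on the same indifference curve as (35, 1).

w = 14

U(35, 1) = 42.
Set U(w, 16) = 42 and solve.
With z = 16: √16 = 4, so w = 42 − 7·4 = 14.
Check: U(14, 16) = 42.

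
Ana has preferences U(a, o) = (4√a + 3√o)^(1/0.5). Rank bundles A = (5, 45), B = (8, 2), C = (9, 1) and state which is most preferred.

Evaluate utility at each bundle:
U(A) = 845.000.
U(B) = 242.000.
U(C) = 225.000.
Highest utility is A, so A ≻ B ≻ C.

Bundle A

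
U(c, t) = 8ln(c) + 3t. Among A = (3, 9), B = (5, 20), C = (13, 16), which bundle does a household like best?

Bundle B

Evaluate utility at each bundle:
U(A) = 35.789.
U(B) = 72.876.
U(C) = 68.520.
Highest utility is B, so B ≻ C ≻ A.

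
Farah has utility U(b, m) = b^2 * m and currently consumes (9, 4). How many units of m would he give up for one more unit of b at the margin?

MRS = 8/9

MU_b = 2·b·m and MU_m = b^2.
MRS = MU_b/MU_m = (2/1)·m/b.
At (9, 4): MRS = 8/9.
That is, one extra unit of b is worth 8/9 units of m at the margin.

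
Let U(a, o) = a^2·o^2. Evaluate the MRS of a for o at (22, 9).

MU_a = 2·a·o^2 and MU_o = 2·a^2·o.
MRS = MU_a/MU_o = o/a.
At (22, 9): MRS = 9/22.
So at (22, 9) the consumer would give up 9/22 units of o for one more unit of a.

MRS = 9/22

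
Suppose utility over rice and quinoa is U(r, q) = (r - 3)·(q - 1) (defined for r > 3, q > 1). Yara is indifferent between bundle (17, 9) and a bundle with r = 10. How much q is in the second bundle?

q = 17

U(17, 9) = 112.
Set U(10, q) = 112 and solve.
With r = 10: (10 − 3) = 7, so (q − 1) = 112/7 = 16.
So q = 1 + 16 = 17.
Check: U(10, 17) = 112.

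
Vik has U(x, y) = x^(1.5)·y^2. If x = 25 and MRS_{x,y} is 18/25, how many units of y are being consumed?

MU_x = 1.5·√x·y^2 and MU_y = 2·x^(1.5)·y.
MRS = MU_x/MU_y = (0.75)·y/x.
Substitute x = 25: MRS = y/(100/3). Setting y/(100/3) = 18/25 gives y = (18/25)·(100/3) = 24.

y = 24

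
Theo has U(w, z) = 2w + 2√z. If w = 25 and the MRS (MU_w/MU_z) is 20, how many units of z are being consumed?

z = 100

MU_w = 2, MU_z = 2/(2√z).
MRS = 2 ÷ (2/(2√z)).
MRS depends only on z: 2·√z = 20 ⇒ √z = 20/2 = 10 ⇒ z = 100.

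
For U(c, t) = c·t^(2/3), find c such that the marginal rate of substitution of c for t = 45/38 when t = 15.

c = 19

MU_c = t^(2/3) and MU_t = 2/3·c·t^(-1/3).
MRS = MU_c/MU_t = (1.5)·t/c.
Substitute t = 15: MRS = 22.5/c. Setting 22.5/c = 45/38 gives c = 22.5/(45/38) = 19.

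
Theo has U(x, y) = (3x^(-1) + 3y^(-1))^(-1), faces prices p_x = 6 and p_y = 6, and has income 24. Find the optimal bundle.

x* = 2, y* = 2

For CES with ρ = -1, MRS = (y/x)^2.
Tangency: set MRS = p_x/p_y = 6/6 = 1.
So (y/x)^2 = 1; taking the square root, y/x = 1, i.e. y = x.
Substitute into the budget 6·x + 6·y = 24: 12·x = 24, so x* = 2 and y* = 2.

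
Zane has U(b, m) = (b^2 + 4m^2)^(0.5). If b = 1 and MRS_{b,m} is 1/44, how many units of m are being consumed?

m = 11

For CES with ρ = 2, MRS = (1/4)·(m/b)^(-1).
Setting (1/4)·(m/1)^(-1) = 1/44 gives (m/1)^(-1) = 1/11, so m/1 = 11 and m = 11.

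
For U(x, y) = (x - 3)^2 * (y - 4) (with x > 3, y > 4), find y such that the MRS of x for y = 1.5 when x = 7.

y = 7

MU_x = 2·(x−3)·(y−4), MU_y = (x−3)^2.
MRS = (2/1)·(y−4)/(x−3).
Substitute x = 7: MRS = (y − 4)/2. Setting this equal to 1.5 gives y − 4 = 1.5·2 = 3, so y = 7.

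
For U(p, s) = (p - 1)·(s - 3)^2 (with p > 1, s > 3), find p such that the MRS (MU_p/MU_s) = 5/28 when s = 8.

MU_p = (s−3)^2, MU_s = 2·(p−1)·(s−3).
MRS = (1/2)·(s−3)/(p−1).
Substitute s = 8: MRS = 2.5/(p − 1). Setting this equal to 5/28 gives p − 1 = 2.5/(5/28) = 14, so p = 15.

p = 15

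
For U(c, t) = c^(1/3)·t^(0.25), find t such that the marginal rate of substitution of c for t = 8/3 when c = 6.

MU_c = 1/3·c^(-2/3)·t^(0.25) and MU_t = 0.25·c^(1/3)·t^(-0.75).
MRS = MU_c/MU_t = (4/3)·t/c.
Substitute c = 6: MRS = t/4.5. Setting t/4.5 = 8/3 gives t = (8/3)·4.5 = 12.

t = 12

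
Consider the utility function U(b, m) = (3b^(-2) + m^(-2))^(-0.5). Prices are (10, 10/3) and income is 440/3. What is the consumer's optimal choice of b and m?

For CES with ρ = -2, MRS = (3/1)·(m/b)^3.
Tangency: set MRS = p_b/p_m = 10/(10/3) = 3.
So (m/b)^3 = 1; taking the cube root, m/b = 1, i.e. m = b.
Substitute into the budget 10·b + (10/3)·m = 440/3: (40/3)·b = 440/3, so b* = 11 and m* = 11.

b* = 11, m* = 11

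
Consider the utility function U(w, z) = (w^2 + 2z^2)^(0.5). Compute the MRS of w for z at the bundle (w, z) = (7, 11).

For CES with ρ = 2, MRS = (1/2)·(z/w)^(-1).
At (7, 11): MRS = 7/22.
That is, one extra unit of w is worth 7/22 units of z at the margin.

MRS = 7/22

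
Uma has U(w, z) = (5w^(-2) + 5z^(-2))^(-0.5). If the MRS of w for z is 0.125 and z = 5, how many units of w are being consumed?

For CES with ρ = -2, MRS = (z/w)^3.
Setting (5/w)^3 = 0.125 gives 5/w = 0.5 and w = 10.

w = 10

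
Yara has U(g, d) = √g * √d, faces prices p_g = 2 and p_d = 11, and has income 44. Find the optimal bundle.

g* = 11, d* = 2

MU_g = 0.5·g^(-0.5)·√d and MU_d = 0.5·√g·d^(-0.5).
MRS = MU_g/MU_d = d/g.
Tangency: set MRS = p_g/p_d = 2/11.
So d/g = 2/11, i.e. d = (2/11)·g.
Substitute into the budget 2·g + 11·d = 44: 4·g = 44, so g* = 11.
Then d* = (2/11)·11 = 2.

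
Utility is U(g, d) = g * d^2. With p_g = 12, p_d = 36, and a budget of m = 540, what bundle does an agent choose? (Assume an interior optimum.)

g* = 15, d* = 10

MU_g = d^2 and MU_d = 2·g·d.
MRS = MU_g/MU_d = (1/2)·d/g.
Tangency: set MRS = p_g/p_d = 12/36 = 1/3.
So (1/2)·d/g = 1/3, i.e. d = (2/3)·g.
Substitute into the budget 12·g + 36·d = 540: 36·g = 540, so g* = 15.
Then d* = (2/3)·15 = 10.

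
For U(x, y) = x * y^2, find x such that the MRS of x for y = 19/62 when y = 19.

MU_x = y^2 and MU_y = 2·x·y.
MRS = MU_x/MU_y = (1/2)·y/x.
Substitute y = 19: MRS = 9.5/x. Setting 9.5/x = 19/62 gives x = 9.5/(19/62) = 31.

x = 31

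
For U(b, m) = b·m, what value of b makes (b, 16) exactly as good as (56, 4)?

b = 14

U(56, 4) = 224.
Set U(b, 16) = 224 and solve.
With m = 16: b = 224/16 = 14.
Check: U(14, 16) = 224.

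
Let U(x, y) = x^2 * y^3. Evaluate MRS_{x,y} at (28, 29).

MU_x = 2·x·y^3 and MU_y = 3·x^2·y^2.
MRS = MU_x/MU_y = (2/3)·y/x.
At (28, 29): MRS = 29/42.
So at (28, 29) the consumer would give up 29/42 units of y for one more unit of x.

MRS = 29/42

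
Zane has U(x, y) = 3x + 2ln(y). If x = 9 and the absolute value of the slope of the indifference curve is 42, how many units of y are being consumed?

MU_x = 3, MU_y = 2/y.
MRS = 3 ÷ (2/y).
MRS depends only on y: 1.5·y = 42 ⇒ y = 42/1.5 = 28.

y = 28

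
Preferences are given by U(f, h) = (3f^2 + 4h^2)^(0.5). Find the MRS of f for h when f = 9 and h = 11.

For CES with ρ = 2, MRS = (3/4)·(h/f)^(-1).
At (9, 11): MRS = 27/44.
The indifference curve has slope −27/44 at this bundle.

MRS = 27/44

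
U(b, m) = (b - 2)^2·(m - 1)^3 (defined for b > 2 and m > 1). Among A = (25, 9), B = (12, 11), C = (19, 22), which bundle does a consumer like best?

Bundle C

Evaluate utility at each bundle:
U(A) = 270848.
U(B) = 100000.
U(C) = 2676429.
Highest utility is C, so C ≻ A ≻ B.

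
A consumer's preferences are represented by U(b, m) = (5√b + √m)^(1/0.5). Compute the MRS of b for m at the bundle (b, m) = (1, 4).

MRS = 10

For CES with ρ = 0.5, MRS = (5/1)·√(m/b).
At (1, 4): MRS = 10.
So at (1, 4) the consumer would give up 10 units of m for one more unit of b.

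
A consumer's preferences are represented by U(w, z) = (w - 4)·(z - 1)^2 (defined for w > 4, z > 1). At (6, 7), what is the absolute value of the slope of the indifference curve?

MU_w = (z−1)^2, MU_z = 2·(w−4)·(z−1).
MRS = (1/2)·(z−1)/(w−4).
At (6, 7): MRS = 1.5.
The indifference curve has slope −1.5 at this bundle.

MRS = 1.5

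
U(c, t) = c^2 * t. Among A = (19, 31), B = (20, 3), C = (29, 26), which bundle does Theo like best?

Bundle C

Evaluate utility at each bundle:
U(A) = 11191.
U(B) = 1200.
U(C) = 21866.
Highest utility is C, so C ≻ A ≻ B.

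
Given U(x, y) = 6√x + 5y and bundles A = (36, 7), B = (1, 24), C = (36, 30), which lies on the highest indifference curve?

Bundle C

Evaluate utility at each bundle:
U(A) = 71.000.
U(B) = 126.000.
U(C) = 186.000.
Highest utility is C, so C ≻ B ≻ A.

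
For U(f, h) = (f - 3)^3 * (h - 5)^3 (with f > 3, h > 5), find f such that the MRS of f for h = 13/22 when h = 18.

MU_f = 3·(f−3)^2·(h−5)^3, MU_h = 3·(f−3)^3·(h−5)^2.
MRS = (h−5)/(f−3).
Substitute h = 18: MRS = 13/(f − 3). Setting this equal to 13/22 gives f − 3 = 13/(13/22) = 22, so f = 25.

f = 25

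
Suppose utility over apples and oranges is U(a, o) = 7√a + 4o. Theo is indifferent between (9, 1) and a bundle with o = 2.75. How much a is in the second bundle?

a = 4

U(9, 1) = 25.
Set U(a, 2.75) = 25 and solve.
With o = 2.75: 7√a = 25 − 4·2.75 = 14, so √a = 2 and a = 4.
Check: U(4, 2.75) = 25.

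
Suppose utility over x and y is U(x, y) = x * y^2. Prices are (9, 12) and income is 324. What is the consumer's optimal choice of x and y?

x* = 12, y* = 18

MU_x = y^2 and MU_y = 2·x·y.
MRS = MU_x/MU_y = (1/2)·y/x.
Tangency: set MRS = p_x/p_y = 9/12 = 0.75.
So (1/2)·y/x = 0.75, i.e. y = 1.5·x.
Substitute into the budget 9·x + 12·y = 324: 27·x = 324, so x* = 12.
Then y* = 1.5·12 = 18.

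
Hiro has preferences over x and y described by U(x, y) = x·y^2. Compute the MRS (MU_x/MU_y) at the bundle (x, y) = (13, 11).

MRS = 11/26

MU_x = y^2 and MU_y = 2·x·y.
MRS = MU_x/MU_y = (1/2)·y/x.
At (13, 11): MRS = 11/26.
The indifference curve has slope −11/26 at this bundle.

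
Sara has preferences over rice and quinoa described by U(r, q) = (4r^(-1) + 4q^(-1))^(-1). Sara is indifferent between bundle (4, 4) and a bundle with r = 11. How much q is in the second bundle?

q = 22/9

U depends on (r, q) only through S = 4r^(-1) + 4q^(-1), so equal utility means equal S. At (4, 4): S = 2.
With r = 11: 4·11^(-1) = 4/11, so 4q^(-1) = 2 − 4/11 = 18/11, i.e. q^(-1) = 9/22.
Hence q = 1/(9/22) = 22/9.
Check: U(11, 22/9) = 0.5.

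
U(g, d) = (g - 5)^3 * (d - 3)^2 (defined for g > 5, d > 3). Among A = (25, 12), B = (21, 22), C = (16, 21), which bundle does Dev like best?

Bundle B

Evaluate utility at each bundle:
U(A) = 648000.
U(B) = 1478656.
U(C) = 431244.
Highest utility is B, so B ≻ A ≻ C.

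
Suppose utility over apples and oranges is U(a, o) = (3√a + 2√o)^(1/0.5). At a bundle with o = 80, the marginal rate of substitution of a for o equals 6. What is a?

For CES with ρ = 0.5, MRS = (3/2)·√(o/a).
Setting (3/2)·√(80/a) = 6 gives √(80/a) = 4, so 80/a = 16 and a = 5.

a = 5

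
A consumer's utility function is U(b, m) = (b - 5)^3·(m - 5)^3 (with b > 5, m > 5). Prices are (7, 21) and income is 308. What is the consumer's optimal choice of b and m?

b* = 17, m* = 9

MU_b = 3·(b−5)^2·(m−5)^3, MU_m = 3·(b−5)^3·(m−5)^2.
MRS = (m−5)/(b−5).
Tangency: set MRS = p_b/p_m = 7/21 = 1/3.
So (m − 5)/(b − 5) = 1/3, i.e. (m − 5) = (1/3)·(b − 5).
Rewrite the budget in excess-of-subsistence terms: 7·(b − 5) + 21·(m − 5) = 308 − 7·5 − 21·5 = 168.
Substituting, 14·(b − 5) = 168, so b − 5 = 12 and b* = 17.
Then m − 5 = (1/3)·12 = 4, so m* = 9.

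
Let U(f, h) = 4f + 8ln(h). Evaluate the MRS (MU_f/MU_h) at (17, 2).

MU_f = 4, MU_h = 8/h.
MRS = 4 ÷ (8/h).
At (17, 2): MRS = 1.
So at (17, 2) the consumer would give up 1 units of h for one more unit of f.

MRS = 1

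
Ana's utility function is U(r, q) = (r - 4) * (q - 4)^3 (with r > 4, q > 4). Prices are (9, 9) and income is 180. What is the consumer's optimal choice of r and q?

MU_r = (q−4)^3, MU_q = 3·(r−4)·(q−4)^2.
MRS = (1/3)·(q−4)/(r−4).
Tangency: set MRS = p_r/p_q = 9/9 = 1.
So (1/3)·(q − 4)/(r − 4) = 1, i.e. (q − 4) = 3·(r − 4).
Rewrite the budget in excess-of-subsistence terms: 9·(r − 4) + 9·(q − 4) = 180 − 9·4 − 9·4 = 108.
Substituting, 36·(r − 4) = 108, so r − 4 = 3 and r* = 7.
Then q − 4 = 3·3 = 9, so q* = 13.

r* = 7, q* = 13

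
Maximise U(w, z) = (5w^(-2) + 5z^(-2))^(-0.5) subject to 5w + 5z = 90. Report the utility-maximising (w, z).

For CES with ρ = -2, MRS = (z/w)^3.
Tangency: set MRS = p_w/p_z = 5/5 = 1.
So (z/w)^3 = 1; taking the cube root, z/w = 1, i.e. z = w.
Substitute into the budget 5·w + 5·z = 90: 10·w = 90, so w* = 9 and z* = 9.

w* = 9, z* = 9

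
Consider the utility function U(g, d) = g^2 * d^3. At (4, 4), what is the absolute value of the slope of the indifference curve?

MRS = 2/3

MU_g = 2·g·d^3 and MU_d = 3·g^2·d^2.
MRS = MU_g/MU_d = (2/3)·d/g.
At (4, 4): MRS = 2/3.
That is, one extra unit of g is worth 2/3 units of d at the margin.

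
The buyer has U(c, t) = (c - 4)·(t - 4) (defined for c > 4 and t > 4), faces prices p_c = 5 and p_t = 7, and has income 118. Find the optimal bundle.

c* = 11, t* = 9

MU_c = (t−4), MU_t = (c−4).
MRS = (t−4)/(c−4).
Tangency: set MRS = p_c/p_t = 5/7.
So (t − 4)/(c − 4) = 5/7, i.e. (t − 4) = (5/7)·(c − 4).
Rewrite the budget in excess-of-subsistence terms: 5·(c − 4) + 7·(t − 4) = 118 − 5·4 − 7·4 = 70.
Substituting, 10·(c − 4) = 70, so c − 4 = 7 and c* = 11.
Then t − 4 = (5/7)·7 = 5, so t* = 9.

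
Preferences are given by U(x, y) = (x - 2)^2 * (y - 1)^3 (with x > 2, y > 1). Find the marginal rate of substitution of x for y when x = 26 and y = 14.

MRS = 13/36

MU_x = 2·(x−2)·(y−1)^3, MU_y = 3·(x−2)^2·(y−1)^2.
MRS = (2/3)·(y−1)/(x−2).
At (26, 14): MRS = 13/36.
That is, one extra unit of x is worth 13/36 units of y at the margin.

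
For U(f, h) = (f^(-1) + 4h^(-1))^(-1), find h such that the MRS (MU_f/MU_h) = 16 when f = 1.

For CES with ρ = -1, MRS = (1/4)·(h/f)^2.
Setting (1/4)·(h/1)^2 = 16 gives (h/1)^2 = 64, so h/1 = 8 and h = 8.

h = 8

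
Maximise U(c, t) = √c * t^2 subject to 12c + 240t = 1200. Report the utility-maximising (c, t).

MU_c = 0.5·c^(-0.5)·t^2 and MU_t = 2·√c·t.
MRS = MU_c/MU_t = (0.25)·t/c.
Tangency: set MRS = p_c/p_t = 12/240 = 0.05.
So (0.25)·t/c = 0.05, i.e. t = 0.2·c.
Substitute into the budget 12·c + 240·t = 1200: 60·c = 1200, so c* = 20.
Then t* = 0.2·20 = 4.

c* = 20, t* = 4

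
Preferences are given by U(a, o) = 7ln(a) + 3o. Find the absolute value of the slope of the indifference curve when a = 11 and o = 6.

MU_a = 7/a, MU_o = 3.
MRS = 7/a ÷ 3.
At (11, 6): MRS = 7/33.
That is, one extra unit of a is worth 7/33 units of o at the margin.

MRS = 7/33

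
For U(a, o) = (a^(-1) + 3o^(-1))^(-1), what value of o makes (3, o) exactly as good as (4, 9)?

U depends on (a, o) only through S = a^(-1) + 3o^(-1), so equal utility means equal S. At (4, 9): S = 7/12.
With a = 3: 3^(-1) = 1/3, so 3o^(-1) = 7/12 − 1/3 = 0.25, i.e. o^(-1) = 1/12.
Hence o = 1/(1/12) = 12.
Check: U(3, 12) = 1.7143.

o = 12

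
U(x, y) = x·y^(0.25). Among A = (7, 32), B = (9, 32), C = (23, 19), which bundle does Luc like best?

Evaluate utility at each bundle:
U(A) = 16.649.
U(B) = 21.406.
U(C) = 48.019.
Highest utility is C, so C ≻ B ≻ A.

Bundle C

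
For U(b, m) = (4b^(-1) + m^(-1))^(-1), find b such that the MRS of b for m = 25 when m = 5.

For CES with ρ = -1, MRS = (4/1)·(m/b)^2.
Setting (4/1)·(5/b)^2 = 25 gives (5/b)^2 = 6.25, so 5/b = 2.5 and b = 2.

b = 2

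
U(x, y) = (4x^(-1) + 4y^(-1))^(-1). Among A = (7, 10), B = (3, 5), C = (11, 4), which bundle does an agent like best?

Evaluate utility at each bundle:
U(A) = 1.029.
U(B) = 0.469.
U(C) = 0.733.
Highest utility is A, so A ≻ C ≻ B.

Bundle A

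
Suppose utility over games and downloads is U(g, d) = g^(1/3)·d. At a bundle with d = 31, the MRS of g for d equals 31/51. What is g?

MU_g = 1/3·g^(-2/3)·d and MU_d = g^(1/3).
MRS = MU_g/MU_d = (1/3)·d/g.
Substitute d = 31: MRS = (31/3)/g. Setting (31/3)/g = 31/51 gives g = (31/3)/(31/51) = 17.

g = 17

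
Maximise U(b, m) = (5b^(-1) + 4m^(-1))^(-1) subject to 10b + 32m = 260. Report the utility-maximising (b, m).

For CES with ρ = -1, MRS = (5/4)·(m/b)^2.
Tangency: set MRS = p_b/p_m = 10/32 = 5/16.
So (m/b)^2 = 0.25; taking the square root, m/b = 0.5, i.e. m = 0.5·b.
Substitute into the budget 10·b + 32·m = 260: 26·b = 260, so b* = 10 and m* = 0.5·10 = 5.

b* = 10, m* = 5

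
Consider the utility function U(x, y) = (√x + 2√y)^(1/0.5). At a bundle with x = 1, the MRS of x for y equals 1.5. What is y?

y = 9

For CES with ρ = 0.5, MRS = (1/2)·√(y/x).
Setting (1/2)·√(y/1) = 1.5 gives √(y/1) = 3, so y/1 = 9 and y = 9.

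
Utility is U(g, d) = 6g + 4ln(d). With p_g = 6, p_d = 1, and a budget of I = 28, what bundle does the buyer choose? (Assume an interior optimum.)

MU_g = 6, MU_d = 4/d.
MRS = 6 ÷ (4/d).
Tangency: set MRS = p_g/p_d = 6/1 = 6.
MRS depends only on d: 1.5·d = 6 ⇒ d* = 6/1.5 = 4.
From the budget, 6·g = 28 − 1·4 = 24, so g* = 4.

g* = 4, d* = 4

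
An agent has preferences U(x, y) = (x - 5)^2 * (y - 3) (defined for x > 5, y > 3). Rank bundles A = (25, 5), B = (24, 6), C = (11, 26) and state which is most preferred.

Evaluate utility at each bundle:
U(A) = 800.
U(B) = 1083.
U(C) = 828.
Highest utility is B, so B ≻ C ≻ A.

Bundle B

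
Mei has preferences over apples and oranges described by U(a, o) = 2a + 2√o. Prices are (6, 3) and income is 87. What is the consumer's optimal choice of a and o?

MU_a = 2, MU_o = 2/(2√o).
MRS = 2 ÷ (2/(2√o)).
Tangency: set MRS = p_a/p_o = 6/3 = 2.
MRS depends only on o: 2·√o = 2 ⇒ √o = 2/2 = 1 ⇒ o* = 1.
From the budget, 6·a = 87 − 3·1 = 84, so a* = 14.

a* = 14, o* = 1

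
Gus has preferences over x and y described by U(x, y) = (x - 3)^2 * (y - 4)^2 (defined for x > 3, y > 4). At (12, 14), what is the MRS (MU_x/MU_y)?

MRS = 10/9

MU_x = 2·(x−3)·(y−4)^2, MU_y = 2·(x−3)^2·(y−4).
MRS = (y−4)/(x−3).
At (12, 14): MRS = 10/9.
The indifference curve has slope −10/9 at this bundle.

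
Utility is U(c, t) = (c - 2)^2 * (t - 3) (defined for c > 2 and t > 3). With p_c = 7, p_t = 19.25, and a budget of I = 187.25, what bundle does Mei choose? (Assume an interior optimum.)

c* = 13, t* = 5

MU_c = 2·(c−2)·(t−3), MU_t = (c−2)^2.
MRS = (2/1)·(t−3)/(c−2).
Tangency: set MRS = p_c/p_t = 7/19.25 = 4/11.
So (2/1)·(t − 3)/(c − 2) = 4/11, i.e. (t − 3) = (2/11)·(c − 2).
Rewrite the budget in excess-of-subsistence terms: 7·(c − 2) + 19.25·(t − 3) = 187.25 − 7·2 − 19.25·3 = 115.5.
Substituting, 10.5·(c − 2) = 115.5, so c − 2 = 11 and c* = 13.
Then t − 3 = (2/11)·11 = 2, so t* = 5.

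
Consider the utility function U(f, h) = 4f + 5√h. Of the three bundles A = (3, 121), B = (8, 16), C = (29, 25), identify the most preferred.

Bundle C

Evaluate utility at each bundle:
U(A) = 67.000.
U(B) = 52.000.
U(C) = 141.000.
Highest utility is C, so C ≻ A ≻ B.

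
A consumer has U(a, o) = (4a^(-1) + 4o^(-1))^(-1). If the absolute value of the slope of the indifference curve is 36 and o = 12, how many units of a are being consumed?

For CES with ρ = -1, MRS = (o/a)^2.
Setting (12/a)^2 = 36 gives 12/a = 6 and a = 2.

a = 2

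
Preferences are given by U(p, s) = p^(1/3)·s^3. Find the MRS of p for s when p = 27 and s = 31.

MRS = 31/243

MU_p = 1/3·p^(-2/3)·s^3 and MU_s = 3·p^(1/3)·s^2.
MRS = MU_p/MU_s = (1/9)·s/p.
At (27, 31): MRS = 31/243.
The indifference curve has slope −31/243 at this bundle.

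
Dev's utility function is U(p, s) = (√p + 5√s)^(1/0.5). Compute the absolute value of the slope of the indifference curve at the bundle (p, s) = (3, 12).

For CES with ρ = 0.5, MRS = (1/5)·√(s/p).
At (3, 12): MRS = 0.4.
So at (3, 12) the consumer would give up 0.4 units of s for one more unit of p.

MRS = 0.4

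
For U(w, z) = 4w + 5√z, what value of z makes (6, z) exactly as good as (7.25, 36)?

U(7.25, 36) = 59.
Set U(6, z) = 59 and solve.
With w = 6: 5√z = 59 − 4·6 = 35, so √z = 7 and z = 49.
Check: U(6, 49) = 59.

z = 49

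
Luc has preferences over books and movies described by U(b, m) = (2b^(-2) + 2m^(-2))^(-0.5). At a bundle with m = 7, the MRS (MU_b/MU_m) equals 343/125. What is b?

For CES with ρ = -2, MRS = (m/b)^3.
Setting (7/b)^3 = 343/125 gives 7/b = 1.4 and b = 5.

b = 5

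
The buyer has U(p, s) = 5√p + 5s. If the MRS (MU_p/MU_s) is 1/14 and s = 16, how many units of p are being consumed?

MU_p = 5/(2√p), MU_s = 5.
MRS = 5/(2√p) ÷ 5.
MRS depends only on p: 0.5/√p = 1/14 ⇒ √p = 0.5/(1/14) = 7 ⇒ p = 49.

p = 49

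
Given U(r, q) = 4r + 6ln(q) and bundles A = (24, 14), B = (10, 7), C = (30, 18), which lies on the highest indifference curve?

Bundle C

Evaluate utility at each bundle:
U(A) = 111.834.
U(B) = 51.675.
U(C) = 137.342.
Highest utility is C, so C ≻ A ≻ B.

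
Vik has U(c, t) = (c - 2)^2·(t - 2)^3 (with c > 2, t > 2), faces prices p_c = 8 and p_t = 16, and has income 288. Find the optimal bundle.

c* = 14, t* = 11

MU_c = 2·(c−2)·(t−2)^3, MU_t = 3·(c−2)^2·(t−2)^2.
MRS = (2/3)·(t−2)/(c−2).
Tangency: set MRS = p_c/p_t = 8/16 = 0.5.
So (2/3)·(t − 2)/(c − 2) = 0.5, i.e. (t − 2) = 0.75·(c − 2).
Rewrite the budget in excess-of-subsistence terms: 8·(c − 2) + 16·(t − 2) = 288 − 8·2 − 16·2 = 240.
Substituting, 20·(c − 2) = 240, so c − 2 = 12 and c* = 14.
Then t − 2 = 0.75·12 = 9, so t* = 11.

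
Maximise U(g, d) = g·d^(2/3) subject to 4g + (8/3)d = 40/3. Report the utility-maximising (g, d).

MU_g = d^(2/3) and MU_d = 2/3·g·d^(-1/3).
MRS = MU_g/MU_d = (1.5)·d/g.
Tangency: set MRS = p_g/p_d = 4/(8/3) = 1.5.
So (1.5)·d/g = 1.5, i.e. d = g.
Substitute into the budget 4·g + (8/3)·d = 40/3: (20/3)·g = 40/3, so g* = 2.
Then d* = 2.

g* = 2, d* = 2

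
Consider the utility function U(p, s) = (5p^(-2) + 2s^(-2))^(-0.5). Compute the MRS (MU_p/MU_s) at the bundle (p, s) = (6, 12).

MRS = 20

For CES with ρ = -2, MRS = (5/2)·(s/p)^3.
At (6, 12): MRS = 20.
That is, one extra unit of p is worth 20 units of s at the margin.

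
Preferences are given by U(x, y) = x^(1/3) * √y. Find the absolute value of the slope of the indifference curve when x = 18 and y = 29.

MRS = 29/27

MU_x = 1/3·x^(-2/3)·√y and MU_y = 0.5·x^(1/3)·y^(-0.5).
MRS = MU_x/MU_y = (2/3)·y/x.
At (18, 29): MRS = 29/27.
So at (18, 29) the consumer would give up 29/27 units of y for one more unit of x.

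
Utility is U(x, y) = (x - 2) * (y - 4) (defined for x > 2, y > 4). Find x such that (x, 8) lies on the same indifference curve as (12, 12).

U(12, 12) = 80.
Set U(x, 8) = 80 and solve.
With y = 8: (8 − 4) = 4, so (x − 2) = 80/4 = 20.
So x = 2 + 20 = 22.
Check: U(22, 8) = 80.

x = 22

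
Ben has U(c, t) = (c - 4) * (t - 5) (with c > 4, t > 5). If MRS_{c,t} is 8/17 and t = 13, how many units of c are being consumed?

c = 21

MU_c = (t−5), MU_t = (c−4).
MRS = (t−5)/(c−4).
Substitute t = 13: MRS = 8/(c − 4). Setting this equal to 8/17 gives c − 4 = 8/(8/17) = 17, so c = 21.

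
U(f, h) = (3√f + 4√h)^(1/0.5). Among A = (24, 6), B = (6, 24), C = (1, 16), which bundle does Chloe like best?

Bundle B

Evaluate utility at each bundle:
U(A) = 600.000.
U(B) = 726.000.
U(C) = 361.000.
Highest utility is B, so B ≻ A ≻ C.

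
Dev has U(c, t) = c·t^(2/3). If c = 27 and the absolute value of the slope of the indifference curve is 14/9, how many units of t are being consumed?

MU_c = t^(2/3) and MU_t = 2/3·c·t^(-1/3).
MRS = MU_c/MU_t = (1.5)·t/c.
Substitute c = 27: MRS = t/18. Setting t/18 = 14/9 gives t = (14/9)·18 = 28.

t = 28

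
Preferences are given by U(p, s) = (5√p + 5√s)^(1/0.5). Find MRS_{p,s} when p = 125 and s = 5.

MRS = 0.2

For CES with ρ = 0.5, MRS = √(s/p).
At (125, 5): MRS = 0.2.
That is, one extra unit of p is worth 0.2 units of s at the margin.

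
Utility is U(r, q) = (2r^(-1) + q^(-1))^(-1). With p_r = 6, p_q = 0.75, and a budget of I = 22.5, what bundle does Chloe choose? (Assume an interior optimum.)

r* = 3, q* = 6

For CES with ρ = -1, MRS = (2/1)·(q/r)^2.
Tangency: set MRS = p_r/p_q = 6/0.75 = 8.
So (q/r)^2 = 4; taking the square root, q/r = 2, i.e. q = 2·r.
Substitute into the budget 6·r + 0.75·q = 22.5: 7.5·r = 22.5, so r* = 3 and q* = 2·3 = 6.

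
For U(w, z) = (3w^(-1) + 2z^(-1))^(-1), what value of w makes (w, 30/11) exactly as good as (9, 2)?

w = 5

U depends on (w, z) only through S = 3w^(-1) + 2z^(-1), so equal utility means equal S. At (9, 2): S = 4/3.
With z = 30/11: 2·(30/11)^(-1) = 11/15, so 3w^(-1) = 4/3 − 11/15 = 0.6, i.e. w^(-1) = 0.2.
Hence w = 1/0.2 = 5.
Check: U(5, 30/11) = 0.75.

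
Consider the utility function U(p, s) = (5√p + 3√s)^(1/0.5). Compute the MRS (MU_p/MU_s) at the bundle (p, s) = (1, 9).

MRS = 5

For CES with ρ = 0.5, MRS = (5/3)·√(s/p).
At (1, 9): MRS = 5.
That is, one extra unit of p is worth 5 units of s at the margin.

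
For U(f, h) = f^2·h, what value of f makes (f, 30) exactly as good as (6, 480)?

U(6, 480) = 17280.
Set U(f, 30) = 17280 and solve.
With h = 30: f^2 = 17280/30 = 576; taking the square root, f = 24.
Check: U(24, 30) = 17280.

f = 24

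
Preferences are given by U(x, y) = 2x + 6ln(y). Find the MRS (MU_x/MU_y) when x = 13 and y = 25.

MU_x = 2, MU_y = 6/y.
MRS = 2 ÷ (6/y).
At (13, 25): MRS = 25/3.
So at (13, 25) the consumer would give up 25/3 units of y for one more unit of x.

MRS = 25/3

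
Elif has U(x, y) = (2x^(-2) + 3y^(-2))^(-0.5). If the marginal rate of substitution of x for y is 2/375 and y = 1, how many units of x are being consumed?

x = 5

For CES with ρ = -2, MRS = (2/3)·(y/x)^3.
Setting (2/3)·(1/x)^3 = 2/375 gives (1/x)^3 = 1/125, so 1/x = 0.2 and x = 5.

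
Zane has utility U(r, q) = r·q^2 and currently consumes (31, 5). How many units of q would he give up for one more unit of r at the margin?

MU_r = q^2 and MU_q = 2·r·q.
MRS = MU_r/MU_q = (1/2)·q/r.
At (31, 5): MRS = 5/62.
So at (31, 5) the consumer would give up 5/62 units of q for one more unit of r.

MRS = 5/62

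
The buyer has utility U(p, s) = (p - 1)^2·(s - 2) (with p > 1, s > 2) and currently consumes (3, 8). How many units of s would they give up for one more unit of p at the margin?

MRS = 6

MU_p = 2·(p−1)·(s−2), MU_s = (p−1)^2.
MRS = (2/1)·(s−2)/(p−1).
At (3, 8): MRS = 6.
So at (3, 8) the consumer would give up 6 units of s for one more unit of p.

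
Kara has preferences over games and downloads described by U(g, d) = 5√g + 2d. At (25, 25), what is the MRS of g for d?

MU_g = 5/(2√g), MU_d = 2.
MRS = 5/(2√g) ÷ 2.
At (25, 25): MRS = 0.25.
That is, one extra unit of g is worth 0.25 units of d at the margin.

MRS = 0.25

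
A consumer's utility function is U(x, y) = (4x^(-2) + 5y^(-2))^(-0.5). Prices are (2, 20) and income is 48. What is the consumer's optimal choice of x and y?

x* = 4, y* = 2

For CES with ρ = -2, MRS = (4/5)·(y/x)^3.
Tangency: set MRS = p_x/p_y = 2/20 = 0.1.
So (y/x)^3 = 0.125; taking the cube root, y/x = 0.5, i.e. y = 0.5·x.
Substitute into the budget 2·x + 20·y = 48: 12·x = 48, so x* = 4 and y* = 0.5·4 = 2.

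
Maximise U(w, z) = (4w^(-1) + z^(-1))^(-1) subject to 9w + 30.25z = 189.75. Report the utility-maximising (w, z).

w* = 11, z* = 3

For CES with ρ = -1, MRS = (4/1)·(z/w)^2.
Tangency: set MRS = p_w/p_z = 9/30.25 = 36/121.
So (z/w)^2 = 9/121; taking the square root, z/w = 3/11, i.e. z = (3/11)·w.
Substitute into the budget 9·w + 30.25·z = 189.75: 17.25·w = 189.75, so w* = 11 and z* = (3/11)·11 = 3.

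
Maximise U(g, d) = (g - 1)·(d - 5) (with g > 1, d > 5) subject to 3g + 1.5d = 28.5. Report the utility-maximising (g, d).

MU_g = (d−5), MU_d = (g−1).
MRS = (d−5)/(g−1).
Tangency: set MRS = p_g/p_d = 3/1.5 = 2.
So (d − 5)/(g − 1) = 2, i.e. (d − 5) = 2·(g − 1).
Rewrite the budget in excess-of-subsistence terms: 3·(g − 1) + 1.5·(d − 5) = 28.5 − 3·1 − 1.5·5 = 18.
Substituting, 6·(g − 1) = 18, so g − 1 = 3 and g* = 4.
Then d − 5 = 2·3 = 6, so d* = 11.

g* = 4, d* = 11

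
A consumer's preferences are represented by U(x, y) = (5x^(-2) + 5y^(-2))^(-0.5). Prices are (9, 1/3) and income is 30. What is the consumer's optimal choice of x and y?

x* = 3, y* = 9

For CES with ρ = -2, MRS = (y/x)^3.
Tangency: set MRS = p_x/p_y = 9/(1/3) = 27.
So (y/x)^3 = 27; taking the cube root, y/x = 3, i.e. y = 3·x.
Substitute into the budget 9·x + (1/3)·y = 30: 10·x = 30, so x* = 3 and y* = 3·3 = 9.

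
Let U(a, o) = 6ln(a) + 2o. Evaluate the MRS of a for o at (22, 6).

MRS = 3/22

MU_a = 6/a, MU_o = 2.
MRS = 6/a ÷ 2.
At (22, 6): MRS = 3/22.
The indifference curve has slope −3/22 at this bundle.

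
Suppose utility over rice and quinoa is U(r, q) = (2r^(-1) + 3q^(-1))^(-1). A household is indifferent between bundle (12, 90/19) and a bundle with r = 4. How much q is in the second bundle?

q = 10

U depends on (r, q) only through S = 2r^(-1) + 3q^(-1), so equal utility means equal S. At (12, 90/19): S = 0.8.
With r = 4: 2·4^(-1) = 0.5, so 3q^(-1) = 0.8 − 0.5 = 0.3, i.e. q^(-1) = 0.1.
Hence q = 1/0.1 = 10.
Check: U(4, 10) = 1.25.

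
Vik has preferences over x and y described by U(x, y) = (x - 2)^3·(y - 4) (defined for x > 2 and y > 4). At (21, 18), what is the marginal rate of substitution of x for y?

MRS = 42/19

MU_x = 3·(x−2)^2·(y−4), MU_y = (x−2)^3.
MRS = (3/1)·(y−4)/(x−2).
At (21, 18): MRS = 42/19.
So at (21, 18) the consumer would give up 42/19 units of y for one more unit of x.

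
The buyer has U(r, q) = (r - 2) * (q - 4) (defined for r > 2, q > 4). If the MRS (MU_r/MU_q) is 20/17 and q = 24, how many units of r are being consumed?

r = 19

MU_r = (q−4), MU_q = (r−2).
MRS = (q−4)/(r−2).
Substitute q = 24: MRS = 20/(r − 2). Setting this equal to 20/17 gives r − 2 = 20/(20/17) = 17, so r = 19.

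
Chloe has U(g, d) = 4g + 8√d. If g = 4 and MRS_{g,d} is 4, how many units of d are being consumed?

MU_g = 4, MU_d = 8/(2√d).
MRS = 4 ÷ (8/(2√d)).
MRS depends only on d: √d = 4 ⇒ √d = 4 ⇒ d = 16.

d = 16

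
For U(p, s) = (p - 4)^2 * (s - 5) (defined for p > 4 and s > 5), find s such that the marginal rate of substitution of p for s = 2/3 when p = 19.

MU_p = 2·(p−4)·(s−5), MU_s = (p−4)^2.
MRS = (2/1)·(s−5)/(p−4).
Substitute p = 19: MRS = (s − 5)/7.5. Setting this equal to 2/3 gives s − 5 = (2/3)·7.5 = 5, so s = 10.

s = 10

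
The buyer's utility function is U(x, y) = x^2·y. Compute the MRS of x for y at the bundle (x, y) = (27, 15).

MU_x = 2·x·y and MU_y = x^2.
MRS = MU_x/MU_y = (2/1)·y/x.
At (27, 15): MRS = 10/9.
So at (27, 15) the consumer would give up 10/9 units of y for one more unit of x.

MRS = 10/9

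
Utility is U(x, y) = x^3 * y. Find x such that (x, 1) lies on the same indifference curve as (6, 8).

U(6, 8) = 1728.
Set U(x, 1) = 1728 and solve.
With y = 1: x^3 = 1728/1 = 1728; taking the cube root, x = 12.
Check: U(12, 1) = 1728.

x = 12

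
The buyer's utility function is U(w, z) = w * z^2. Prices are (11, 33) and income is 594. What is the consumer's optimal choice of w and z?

w* = 18, z* = 12

MU_w = z^2 and MU_z = 2·w·z.
MRS = MU_w/MU_z = (1/2)·z/w.
Tangency: set MRS = p_w/p_z = 11/33 = 1/3.
So (1/2)·z/w = 1/3, i.e. z = (2/3)·w.
Substitute into the budget 11·w + 33·z = 594: 33·w = 594, so w* = 18.
Then z* = (2/3)·18 = 12.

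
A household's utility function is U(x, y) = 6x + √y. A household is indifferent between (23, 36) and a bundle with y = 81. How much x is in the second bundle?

x = 22.5

U(23, 36) = 144.
Set U(x, 81) = 144 and solve.
With y = 81: √81 = 9, so 6x = 144 − 9 = 135 and x = 22.5.
Check: U(22.5, 81) = 144.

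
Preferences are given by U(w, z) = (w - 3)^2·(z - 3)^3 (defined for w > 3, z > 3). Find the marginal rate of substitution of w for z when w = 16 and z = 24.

MRS = 14/13

MU_w = 2·(w−3)·(z−3)^3, MU_z = 3·(w−3)^2·(z−3)^2.
MRS = (2/3)·(z−3)/(w−3).
At (16, 24): MRS = 14/13.
So at (16, 24) the consumer would give up 14/13 units of z for one more unit of w.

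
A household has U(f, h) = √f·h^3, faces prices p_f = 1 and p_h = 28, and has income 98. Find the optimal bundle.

f* = 14, h* = 3

MU_f = 0.5·f^(-0.5)·h^3 and MU_h = 3·√f·h^2.
MRS = MU_f/MU_h = (1/6)·h/f.
Tangency: set MRS = p_f/p_h = 1/28.
So (1/6)·h/f = 1/28, i.e. h = (3/14)·f.
Substitute into the budget 1·f + 28·h = 98: 7·f = 98, so f* = 14.
Then h* = (3/14)·14 = 3.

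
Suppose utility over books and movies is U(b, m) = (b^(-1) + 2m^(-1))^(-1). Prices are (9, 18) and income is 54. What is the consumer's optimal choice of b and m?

b* = 2, m* = 2

For CES with ρ = -1, MRS = (1/2)·(m/b)^2.
Tangency: set MRS = p_b/p_m = 9/18 = 0.5.
So (m/b)^2 = 1; taking the square root, m/b = 1, i.e. m = b.
Substitute into the budget 9·b + 18·m = 54: 27·b = 54, so b* = 2 and m* = 2.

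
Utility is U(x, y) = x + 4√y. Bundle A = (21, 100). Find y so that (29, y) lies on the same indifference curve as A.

U(21, 100) = 61.
Set U(29, y) = 61 and solve.
With x = 29: 4√y = 61 − 29 = 32, so √y = 8 and y = 64.
Check: U(29, 64) = 61.

y = 64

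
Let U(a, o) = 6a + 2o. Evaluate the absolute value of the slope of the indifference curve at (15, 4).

MU_a = 6, MU_o = 2, so MRS = 6/2 = 3 at every bundle.
At (15, 4): MRS = 3.
That is, one extra unit of a is worth 3 units of o at the margin.

MRS = 3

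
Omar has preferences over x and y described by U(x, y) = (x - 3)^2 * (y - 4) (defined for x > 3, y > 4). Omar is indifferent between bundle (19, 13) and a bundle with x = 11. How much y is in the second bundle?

U(19, 13) = 2304.
Set U(11, y) = 2304 and solve.
With x = 11: (11 − 3)^2 = 64, so (y − 4) = 2304/64 = 36.
So y = 4 + 36 = 40.
Check: U(11, 40) = 2304.

y = 40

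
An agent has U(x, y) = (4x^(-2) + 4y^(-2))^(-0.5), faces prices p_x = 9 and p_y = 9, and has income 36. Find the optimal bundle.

For CES with ρ = -2, MRS = (y/x)^3.
Tangency: set MRS = p_x/p_y = 9/9 = 1.
So (y/x)^3 = 1; taking the cube root, y/x = 1, i.e. y = x.
Substitute into the budget 9·x + 9·y = 36: 18·x = 36, so x* = 2 and y* = 2.

x* = 2, y* = 2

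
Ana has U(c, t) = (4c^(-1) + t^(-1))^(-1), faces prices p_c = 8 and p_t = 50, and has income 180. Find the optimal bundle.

For CES with ρ = -1, MRS = (4/1)·(t/c)^2.
Tangency: set MRS = p_c/p_t = 8/50 = 4/25.
So (t/c)^2 = 1/25; taking the square root, t/c = 0.2, i.e. t = 0.2·c.
Substitute into the budget 8·c + 50·t = 180: 18·c = 180, so c* = 10 and t* = 0.2·10 = 2.

c* = 10, t* = 2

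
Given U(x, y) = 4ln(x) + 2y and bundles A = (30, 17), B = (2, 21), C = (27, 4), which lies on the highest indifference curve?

Evaluate utility at each bundle:
U(A) = 47.605.
U(B) = 44.773.
U(C) = 21.183.
Highest utility is A, so A ≻ B ≻ C.

Bundle A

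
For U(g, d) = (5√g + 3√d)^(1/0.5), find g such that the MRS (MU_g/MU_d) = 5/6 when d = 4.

g = 16

For CES with ρ = 0.5, MRS = (5/3)·√(d/g).
Setting (5/3)·√(4/g) = 5/6 gives √(4/g) = 0.5, so 4/g = 0.25 and g = 16.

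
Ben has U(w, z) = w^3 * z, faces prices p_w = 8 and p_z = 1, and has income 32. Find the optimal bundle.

MU_w = 3·w^2·z and MU_z = w^3.
MRS = MU_w/MU_z = (3/1)·z/w.
Tangency: set MRS = p_w/p_z = 8/1 = 8.
So (3/1)·z/w = 8, i.e. z = (8/3)·w.
Substitute into the budget 8·w + 1·z = 32: (32/3)·w = 32, so w* = 3.
Then z* = (8/3)·3 = 8.

w* = 3, z* = 8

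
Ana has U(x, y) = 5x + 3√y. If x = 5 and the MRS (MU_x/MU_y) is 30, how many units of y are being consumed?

y = 81

MU_x = 5, MU_y = 3/(2√y).
MRS = 5 ÷ (3/(2√y)).
MRS depends only on y: (10/3)·√y = 30 ⇒ √y = 30/(10/3) = 9 ⇒ y = 81.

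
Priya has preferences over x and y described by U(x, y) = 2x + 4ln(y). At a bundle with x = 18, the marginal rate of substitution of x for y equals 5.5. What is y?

y = 11

MU_x = 2, MU_y = 4/y.
MRS = 2 ÷ (4/y).
MRS depends only on y: 0.5·y = 5.5 ⇒ y = 5.5/0.5 = 11.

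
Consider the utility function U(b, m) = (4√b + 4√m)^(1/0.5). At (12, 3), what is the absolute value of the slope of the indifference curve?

For CES with ρ = 0.5, MRS = √(m/b).
At (12, 3): MRS = 0.5.
So at (12, 3) the consumer would give up 0.5 units of m for one more unit of b.

MRS = 0.5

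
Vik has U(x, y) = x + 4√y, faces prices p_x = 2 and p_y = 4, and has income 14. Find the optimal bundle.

MU_x = 1, MU_y = 4/(2√y).
MRS = 1 ÷ (4/(2√y)).
Tangency: set MRS = p_x/p_y = 2/4 = 0.5.
MRS depends only on y: 0.5·√y = 0.5 ⇒ √y = 0.5/0.5 = 1 ⇒ y* = 1.
From the budget, 2·x = 14 − 4·1 = 10, so x* = 5.

x* = 5, y* = 1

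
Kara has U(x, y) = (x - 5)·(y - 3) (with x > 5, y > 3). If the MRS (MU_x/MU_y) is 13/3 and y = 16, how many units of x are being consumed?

x = 8

MU_x = (y−3), MU_y = (x−5).
MRS = (y−3)/(x−5).
Substitute y = 16: MRS = 13/(x − 5). Setting this equal to 13/3 gives x − 5 = 13/(13/3) = 3, so x = 8.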